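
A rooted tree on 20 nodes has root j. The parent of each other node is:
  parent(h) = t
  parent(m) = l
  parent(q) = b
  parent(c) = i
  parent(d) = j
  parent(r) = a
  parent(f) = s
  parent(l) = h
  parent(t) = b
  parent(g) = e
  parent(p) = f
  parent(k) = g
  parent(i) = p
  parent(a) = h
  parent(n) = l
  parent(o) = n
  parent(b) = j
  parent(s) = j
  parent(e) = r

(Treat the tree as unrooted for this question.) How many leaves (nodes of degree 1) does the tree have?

6

The leaves are c, d, k, m, o, q.
That is 6 leaves.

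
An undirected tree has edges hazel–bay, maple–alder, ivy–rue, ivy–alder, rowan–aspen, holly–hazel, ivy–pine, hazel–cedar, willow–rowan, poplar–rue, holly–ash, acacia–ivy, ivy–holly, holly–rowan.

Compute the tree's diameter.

5

Starting from poplar, a farthest node is cedar at distance 5.
One longest path: poplar–rue–ivy–holly–hazel–cedar.
So the diameter is 5.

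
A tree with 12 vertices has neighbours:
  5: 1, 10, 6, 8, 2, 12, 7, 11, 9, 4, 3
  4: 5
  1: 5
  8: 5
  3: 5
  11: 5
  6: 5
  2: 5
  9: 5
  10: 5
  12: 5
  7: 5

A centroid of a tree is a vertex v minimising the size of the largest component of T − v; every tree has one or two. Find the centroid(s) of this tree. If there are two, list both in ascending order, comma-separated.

Removing 5 splits the tree into components of sizes 1, 1, 1, 1, 1, 1, 1, 1, 1, 1, 1; the largest is 1 ≤ ⌊12/2⌋ = 6.
Every other node leaves some component of size > 6, so the centroid is unique.

5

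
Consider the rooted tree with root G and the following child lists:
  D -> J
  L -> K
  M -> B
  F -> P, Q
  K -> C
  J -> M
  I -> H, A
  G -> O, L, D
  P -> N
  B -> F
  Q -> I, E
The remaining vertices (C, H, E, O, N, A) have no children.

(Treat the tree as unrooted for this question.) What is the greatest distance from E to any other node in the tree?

Distances from E peak at 10, attained at C.
E – Q – F – B – M – J – D – G – L – K – C

10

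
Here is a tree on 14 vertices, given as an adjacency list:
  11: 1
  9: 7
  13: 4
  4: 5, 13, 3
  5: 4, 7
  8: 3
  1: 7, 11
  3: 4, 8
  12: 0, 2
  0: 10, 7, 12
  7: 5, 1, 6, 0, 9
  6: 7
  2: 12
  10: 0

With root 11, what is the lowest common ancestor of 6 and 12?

7

Path 6→root: 6 7 1 11; path 12→root: 12 0 7 1 11.
First common node: 7.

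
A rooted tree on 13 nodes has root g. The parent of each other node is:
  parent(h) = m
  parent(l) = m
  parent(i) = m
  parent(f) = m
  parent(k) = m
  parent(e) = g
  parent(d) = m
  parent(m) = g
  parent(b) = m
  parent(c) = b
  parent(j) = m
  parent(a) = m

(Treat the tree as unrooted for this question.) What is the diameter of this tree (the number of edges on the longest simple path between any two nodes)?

4

BFS from c reaches e last, at distance 4; BFS from e confirms no node is farther.
Path: c–b–m–g–e.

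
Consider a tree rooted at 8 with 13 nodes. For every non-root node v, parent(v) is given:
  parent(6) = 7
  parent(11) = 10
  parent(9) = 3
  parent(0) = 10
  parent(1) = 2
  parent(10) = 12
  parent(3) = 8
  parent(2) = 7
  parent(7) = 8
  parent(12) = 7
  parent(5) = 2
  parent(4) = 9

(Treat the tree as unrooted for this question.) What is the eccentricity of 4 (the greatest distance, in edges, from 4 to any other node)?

A farthest node from 4 is 0 (11 also at distance 7).
The path 4-9-3-8-7-12-10-0 has 7 edges.

7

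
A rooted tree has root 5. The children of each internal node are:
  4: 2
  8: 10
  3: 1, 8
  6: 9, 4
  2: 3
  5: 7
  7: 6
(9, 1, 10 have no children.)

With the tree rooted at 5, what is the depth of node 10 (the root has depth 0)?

7

Climbing from 10 to the root: 10–8–3–2–4–6–7–5. That's 7 steps.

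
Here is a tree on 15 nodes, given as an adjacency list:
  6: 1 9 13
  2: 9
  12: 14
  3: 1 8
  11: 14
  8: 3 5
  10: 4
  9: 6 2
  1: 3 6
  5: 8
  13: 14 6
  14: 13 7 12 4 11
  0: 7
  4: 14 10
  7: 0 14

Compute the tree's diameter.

8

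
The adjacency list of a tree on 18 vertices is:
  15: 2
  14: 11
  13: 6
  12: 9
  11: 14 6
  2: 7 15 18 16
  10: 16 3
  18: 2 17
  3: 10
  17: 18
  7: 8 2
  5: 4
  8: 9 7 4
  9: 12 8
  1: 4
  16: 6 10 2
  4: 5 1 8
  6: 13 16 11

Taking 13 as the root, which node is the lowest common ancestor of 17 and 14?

17's ancestor chain is 17, 18, 2, 16, 6, 13 and 14's is 14, 11, 6, 13; they first meet at 6.

6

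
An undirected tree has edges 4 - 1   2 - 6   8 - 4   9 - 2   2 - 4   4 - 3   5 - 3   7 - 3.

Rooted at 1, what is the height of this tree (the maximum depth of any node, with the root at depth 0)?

3

9 sits deepest: 1-4-2-9 — 3 edges from the root.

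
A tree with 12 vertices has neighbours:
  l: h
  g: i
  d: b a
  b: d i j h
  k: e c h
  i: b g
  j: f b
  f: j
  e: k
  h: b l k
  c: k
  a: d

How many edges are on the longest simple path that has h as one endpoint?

3

The node farthest from h is a (f, g also at distance 3), via h-b-d-a — 3 edges.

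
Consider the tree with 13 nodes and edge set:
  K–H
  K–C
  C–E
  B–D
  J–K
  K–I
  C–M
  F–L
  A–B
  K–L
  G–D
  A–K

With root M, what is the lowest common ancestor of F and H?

K

Path F→root: F L K C M; path H→root: H K C M.
First common node: K.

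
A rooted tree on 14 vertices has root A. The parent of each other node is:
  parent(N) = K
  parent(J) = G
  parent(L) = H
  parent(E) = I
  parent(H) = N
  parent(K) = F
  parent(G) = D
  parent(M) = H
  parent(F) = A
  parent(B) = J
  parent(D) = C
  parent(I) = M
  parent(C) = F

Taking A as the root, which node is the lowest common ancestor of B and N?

Path B→root: B J G D C F A; path N→root: N K F A.
First common node: F.

F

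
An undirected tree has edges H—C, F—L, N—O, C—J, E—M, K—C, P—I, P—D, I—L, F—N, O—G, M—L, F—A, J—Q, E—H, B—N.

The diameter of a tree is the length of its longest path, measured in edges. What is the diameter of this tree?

10

A longest path is G–O–N–F–L–M–E–H–C–J–Q, with 10 edges.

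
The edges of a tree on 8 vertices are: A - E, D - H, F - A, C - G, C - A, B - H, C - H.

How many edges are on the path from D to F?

4

The path is D–H–C–A–F, which has 4 edges.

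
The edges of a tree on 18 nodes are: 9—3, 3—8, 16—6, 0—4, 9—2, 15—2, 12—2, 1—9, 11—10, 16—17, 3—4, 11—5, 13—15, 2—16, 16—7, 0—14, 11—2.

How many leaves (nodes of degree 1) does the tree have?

Exactly 10 nodes have a single neighbour: 1, 5, 6, 7, 8, 10, 12, 13, 14, 17.

10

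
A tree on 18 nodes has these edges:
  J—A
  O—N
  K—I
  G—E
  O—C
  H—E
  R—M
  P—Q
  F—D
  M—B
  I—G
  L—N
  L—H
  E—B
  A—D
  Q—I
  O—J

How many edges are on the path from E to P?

4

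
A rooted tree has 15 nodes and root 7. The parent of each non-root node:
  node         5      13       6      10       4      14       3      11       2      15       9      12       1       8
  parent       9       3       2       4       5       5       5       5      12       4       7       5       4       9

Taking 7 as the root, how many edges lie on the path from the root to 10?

Path from 7 to 10: 7 – 9 – 5 – 4 – 10, which has 4 edges.

4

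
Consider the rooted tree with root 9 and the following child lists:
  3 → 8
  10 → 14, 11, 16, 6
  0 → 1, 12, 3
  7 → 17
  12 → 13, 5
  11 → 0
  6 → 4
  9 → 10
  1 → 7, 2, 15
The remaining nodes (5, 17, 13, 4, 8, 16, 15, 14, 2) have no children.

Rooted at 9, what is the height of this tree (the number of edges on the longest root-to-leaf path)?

6

The longest root-to-leaf path is 9-10-11-0-1-7-17 (6 edges).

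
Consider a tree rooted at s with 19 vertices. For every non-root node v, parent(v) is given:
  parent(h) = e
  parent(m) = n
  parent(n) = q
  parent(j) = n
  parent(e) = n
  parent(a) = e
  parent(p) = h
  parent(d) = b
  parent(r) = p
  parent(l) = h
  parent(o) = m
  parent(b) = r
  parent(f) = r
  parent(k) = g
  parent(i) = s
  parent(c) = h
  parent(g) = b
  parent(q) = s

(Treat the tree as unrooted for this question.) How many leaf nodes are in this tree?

The leaves are a, c, d, f, i, j, k, l, o.
That is 9 leaves.

9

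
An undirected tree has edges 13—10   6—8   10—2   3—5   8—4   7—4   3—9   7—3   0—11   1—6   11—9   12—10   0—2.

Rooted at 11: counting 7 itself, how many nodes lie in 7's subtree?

The subtree rooted at 7 contains: 7, 4, 8, 6, 1 — 5 nodes.

5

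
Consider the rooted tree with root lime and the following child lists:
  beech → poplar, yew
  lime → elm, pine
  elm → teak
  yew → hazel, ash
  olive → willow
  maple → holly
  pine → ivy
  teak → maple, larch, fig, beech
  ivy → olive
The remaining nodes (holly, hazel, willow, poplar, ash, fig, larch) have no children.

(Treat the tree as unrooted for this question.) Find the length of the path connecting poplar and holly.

4

poplar–beech–teak–maple–holly: 4 edges.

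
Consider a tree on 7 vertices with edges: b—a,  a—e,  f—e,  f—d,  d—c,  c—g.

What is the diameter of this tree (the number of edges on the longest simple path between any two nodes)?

A longest path is g–c–d–f–e–a–b, with 6 edges.

6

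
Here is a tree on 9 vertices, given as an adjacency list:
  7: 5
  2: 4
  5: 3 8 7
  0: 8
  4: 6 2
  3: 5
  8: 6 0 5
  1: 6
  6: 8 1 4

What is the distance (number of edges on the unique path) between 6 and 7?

3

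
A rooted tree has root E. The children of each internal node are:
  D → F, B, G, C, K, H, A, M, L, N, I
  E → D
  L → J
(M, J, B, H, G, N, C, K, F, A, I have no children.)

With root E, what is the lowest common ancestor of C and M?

C's ancestor chain is C, D, E and M's is M, D, E; they first meet at D.

D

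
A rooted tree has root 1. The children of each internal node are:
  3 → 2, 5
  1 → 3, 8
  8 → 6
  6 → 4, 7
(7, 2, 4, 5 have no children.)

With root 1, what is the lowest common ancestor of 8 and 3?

1

8's ancestor chain is 8, 1 and 3's is 3, 1; they first meet at 1.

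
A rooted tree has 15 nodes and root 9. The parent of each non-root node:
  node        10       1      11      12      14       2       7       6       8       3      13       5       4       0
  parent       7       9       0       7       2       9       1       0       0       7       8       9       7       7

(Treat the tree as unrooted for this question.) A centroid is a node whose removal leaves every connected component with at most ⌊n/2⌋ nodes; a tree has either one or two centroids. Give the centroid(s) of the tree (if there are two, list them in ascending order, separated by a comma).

7

Delete 7: the remaining components have sizes 5, 5, 1, 1, 1, 1. Max 5 ≤ 7, so 7 is a centroid.
Every other node leaves some component of size > 7, so the centroid is unique.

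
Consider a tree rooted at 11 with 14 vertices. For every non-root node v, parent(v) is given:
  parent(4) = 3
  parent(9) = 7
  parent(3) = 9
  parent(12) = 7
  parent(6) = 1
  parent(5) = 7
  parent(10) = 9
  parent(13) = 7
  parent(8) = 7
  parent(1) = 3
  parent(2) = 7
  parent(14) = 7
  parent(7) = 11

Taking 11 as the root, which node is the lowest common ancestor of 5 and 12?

Ancestors of 5 (toward the root): 5, 7, 11.
Ancestors of 12: 12, 7, 11.
The deepest node appearing in both lists is 7.

7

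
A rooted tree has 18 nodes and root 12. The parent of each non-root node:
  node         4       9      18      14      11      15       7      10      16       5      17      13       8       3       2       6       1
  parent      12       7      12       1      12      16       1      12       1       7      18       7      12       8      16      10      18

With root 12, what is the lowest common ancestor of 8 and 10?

8's ancestor chain is 8, 12 and 10's is 10, 12; they first meet at 12.

12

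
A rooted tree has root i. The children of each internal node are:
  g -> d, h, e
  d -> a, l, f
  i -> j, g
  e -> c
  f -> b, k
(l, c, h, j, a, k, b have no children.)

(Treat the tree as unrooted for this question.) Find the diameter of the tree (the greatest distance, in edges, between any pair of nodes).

BFS from j reaches b last, at distance 5; BFS from b confirms no node is farther.
Path: j-i-g-d-f-b.

5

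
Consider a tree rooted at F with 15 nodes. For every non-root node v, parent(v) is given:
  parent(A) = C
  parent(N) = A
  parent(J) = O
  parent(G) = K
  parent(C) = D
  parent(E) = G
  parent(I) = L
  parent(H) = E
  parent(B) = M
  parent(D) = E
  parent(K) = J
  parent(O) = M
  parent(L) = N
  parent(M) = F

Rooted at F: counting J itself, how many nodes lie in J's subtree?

11

Descendants of J (including itself): J, K, G, E, D, H, C, A, N, L, I. That's 11.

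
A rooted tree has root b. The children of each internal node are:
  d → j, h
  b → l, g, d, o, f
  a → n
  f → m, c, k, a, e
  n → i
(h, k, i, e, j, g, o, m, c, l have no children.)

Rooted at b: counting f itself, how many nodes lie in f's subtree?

8

f's subtree: {f, a, c, k, e, m, n, i}, size 8.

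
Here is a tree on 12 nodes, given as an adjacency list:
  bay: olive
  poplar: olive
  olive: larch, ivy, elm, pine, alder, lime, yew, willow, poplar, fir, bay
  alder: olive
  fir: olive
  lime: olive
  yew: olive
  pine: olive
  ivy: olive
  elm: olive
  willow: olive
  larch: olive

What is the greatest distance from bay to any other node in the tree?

2

The node farthest from bay is fir (lime, elm, yew, pine, willow, larch, poplar, alder, ivy also at distance 2), via bay – olive – fir — 2 edges.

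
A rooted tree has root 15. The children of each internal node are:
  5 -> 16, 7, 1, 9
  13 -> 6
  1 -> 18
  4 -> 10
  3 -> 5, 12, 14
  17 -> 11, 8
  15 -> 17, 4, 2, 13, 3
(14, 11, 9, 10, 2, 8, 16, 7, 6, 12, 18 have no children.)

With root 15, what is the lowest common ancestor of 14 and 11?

15

Ancestors of 14 (toward the root): 14, 3, 15.
Ancestors of 11: 11, 17, 15.
The deepest node appearing in both lists is 15.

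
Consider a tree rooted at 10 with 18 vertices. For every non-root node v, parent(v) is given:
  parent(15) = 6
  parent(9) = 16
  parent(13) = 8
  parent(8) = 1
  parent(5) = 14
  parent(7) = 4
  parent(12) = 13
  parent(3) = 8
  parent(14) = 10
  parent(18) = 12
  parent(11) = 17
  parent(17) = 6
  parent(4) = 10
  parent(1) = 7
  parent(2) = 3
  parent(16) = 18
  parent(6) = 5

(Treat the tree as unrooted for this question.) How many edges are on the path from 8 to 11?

8 - 1 - 7 - 4 - 10 - 14 - 5 - 6 - 17 - 11: 9 edges.

9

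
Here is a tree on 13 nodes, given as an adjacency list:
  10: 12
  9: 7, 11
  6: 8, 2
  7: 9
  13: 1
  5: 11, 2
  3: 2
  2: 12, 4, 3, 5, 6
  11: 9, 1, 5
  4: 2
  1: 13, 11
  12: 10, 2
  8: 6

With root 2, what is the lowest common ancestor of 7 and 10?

2

7's ancestor chain is 7, 9, 11, 5, 2 and 10's is 10, 12, 2; they first meet at 2.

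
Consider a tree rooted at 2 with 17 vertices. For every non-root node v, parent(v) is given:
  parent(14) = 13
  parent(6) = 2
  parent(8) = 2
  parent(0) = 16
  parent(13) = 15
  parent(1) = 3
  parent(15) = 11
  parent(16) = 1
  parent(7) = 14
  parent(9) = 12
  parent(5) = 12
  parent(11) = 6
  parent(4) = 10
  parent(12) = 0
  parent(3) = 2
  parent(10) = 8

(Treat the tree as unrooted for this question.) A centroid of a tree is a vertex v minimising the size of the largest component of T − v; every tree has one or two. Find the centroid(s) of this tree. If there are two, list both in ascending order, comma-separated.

2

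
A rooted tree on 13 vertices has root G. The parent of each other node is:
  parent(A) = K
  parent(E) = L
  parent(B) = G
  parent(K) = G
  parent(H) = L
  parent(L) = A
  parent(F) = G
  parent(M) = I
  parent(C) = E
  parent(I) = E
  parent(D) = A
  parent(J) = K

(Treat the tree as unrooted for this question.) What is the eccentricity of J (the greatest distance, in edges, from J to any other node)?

6

A farthest node from J is M.
The path J-K-A-L-E-I-M has 6 edges.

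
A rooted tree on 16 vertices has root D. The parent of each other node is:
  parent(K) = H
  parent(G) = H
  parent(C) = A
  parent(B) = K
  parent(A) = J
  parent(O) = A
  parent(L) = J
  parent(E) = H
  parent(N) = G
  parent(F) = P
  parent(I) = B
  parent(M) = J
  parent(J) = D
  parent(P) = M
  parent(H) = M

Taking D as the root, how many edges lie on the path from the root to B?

Climbing from B to the root: B – K – H – M – J – D. That's 5 steps.

5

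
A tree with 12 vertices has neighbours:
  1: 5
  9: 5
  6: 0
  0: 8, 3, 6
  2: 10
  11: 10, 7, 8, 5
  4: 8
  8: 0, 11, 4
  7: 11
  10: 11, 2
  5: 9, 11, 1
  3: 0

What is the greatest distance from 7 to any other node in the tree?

4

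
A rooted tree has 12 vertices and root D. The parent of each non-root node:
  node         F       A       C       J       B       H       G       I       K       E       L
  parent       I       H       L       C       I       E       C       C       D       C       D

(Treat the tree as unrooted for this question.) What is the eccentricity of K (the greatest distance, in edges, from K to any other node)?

The node farthest from K is A, via K-D-L-C-E-H-A — 6 edges.

6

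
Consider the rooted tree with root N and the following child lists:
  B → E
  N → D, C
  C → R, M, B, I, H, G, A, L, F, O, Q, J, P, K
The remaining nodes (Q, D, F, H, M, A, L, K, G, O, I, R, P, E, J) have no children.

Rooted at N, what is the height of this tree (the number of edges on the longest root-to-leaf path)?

3

A deepest node is E, reached by N → C → B → E.
That path has 3 edges, so the height is 3.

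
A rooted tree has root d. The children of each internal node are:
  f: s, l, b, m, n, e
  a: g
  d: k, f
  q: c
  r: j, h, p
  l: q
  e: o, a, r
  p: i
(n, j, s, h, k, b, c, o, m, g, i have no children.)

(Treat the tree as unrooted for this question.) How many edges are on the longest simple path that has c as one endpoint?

Distances from c peak at 7, attained at i.
c–q–l–f–e–r–p–i

7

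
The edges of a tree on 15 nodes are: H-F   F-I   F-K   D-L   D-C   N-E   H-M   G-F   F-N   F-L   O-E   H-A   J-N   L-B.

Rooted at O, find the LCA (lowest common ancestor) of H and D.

F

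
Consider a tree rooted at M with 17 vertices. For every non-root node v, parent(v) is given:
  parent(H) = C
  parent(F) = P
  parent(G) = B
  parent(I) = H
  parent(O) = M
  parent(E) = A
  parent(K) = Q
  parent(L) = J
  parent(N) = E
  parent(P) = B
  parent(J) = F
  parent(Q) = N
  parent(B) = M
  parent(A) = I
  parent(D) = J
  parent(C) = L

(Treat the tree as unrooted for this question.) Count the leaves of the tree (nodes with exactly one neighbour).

4

The leaves are D, G, K, O.
That is 4 leaves.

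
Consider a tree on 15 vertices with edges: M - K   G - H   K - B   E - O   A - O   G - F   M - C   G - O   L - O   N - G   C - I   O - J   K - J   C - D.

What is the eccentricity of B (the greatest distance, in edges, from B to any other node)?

The node farthest from B is H (F, N also at distance 5), via B–K–J–O–G–H — 5 edges.

5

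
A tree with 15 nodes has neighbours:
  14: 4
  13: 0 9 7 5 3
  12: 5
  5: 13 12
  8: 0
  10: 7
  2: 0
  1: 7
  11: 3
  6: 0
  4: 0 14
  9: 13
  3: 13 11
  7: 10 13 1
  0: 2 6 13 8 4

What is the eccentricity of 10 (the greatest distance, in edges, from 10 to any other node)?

5

The node farthest from 10 is 14, via 10-7-13-0-4-14 — 5 edges.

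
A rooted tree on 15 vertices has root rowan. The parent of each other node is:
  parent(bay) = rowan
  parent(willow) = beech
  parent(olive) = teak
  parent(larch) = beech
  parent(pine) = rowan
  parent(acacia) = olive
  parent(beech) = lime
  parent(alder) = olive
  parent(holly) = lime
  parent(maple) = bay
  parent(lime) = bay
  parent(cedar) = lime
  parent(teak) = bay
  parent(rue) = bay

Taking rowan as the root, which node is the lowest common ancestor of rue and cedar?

Path rue→root: rue bay rowan; path cedar→root: cedar lime bay rowan.
First common node: bay.

bay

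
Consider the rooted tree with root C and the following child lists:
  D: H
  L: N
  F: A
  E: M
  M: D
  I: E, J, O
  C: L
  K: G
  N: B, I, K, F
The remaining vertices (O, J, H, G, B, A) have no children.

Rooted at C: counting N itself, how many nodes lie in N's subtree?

13

Descendants of N (including itself): N, I, F, K, B, J, E, O, A, G, M, D, H. That's 13.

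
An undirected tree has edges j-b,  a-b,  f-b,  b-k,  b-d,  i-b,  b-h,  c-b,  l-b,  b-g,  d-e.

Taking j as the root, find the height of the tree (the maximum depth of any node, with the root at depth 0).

3

The longest root-to-leaf path is j-b-d-e (3 edges).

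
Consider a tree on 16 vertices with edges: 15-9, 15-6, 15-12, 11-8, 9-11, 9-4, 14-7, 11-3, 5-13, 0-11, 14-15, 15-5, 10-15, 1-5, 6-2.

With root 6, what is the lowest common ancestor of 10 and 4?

Ancestors of 10 (toward the root): 10, 15, 6.
Ancestors of 4: 4, 9, 15, 6.
The deepest node appearing in both lists is 15.

15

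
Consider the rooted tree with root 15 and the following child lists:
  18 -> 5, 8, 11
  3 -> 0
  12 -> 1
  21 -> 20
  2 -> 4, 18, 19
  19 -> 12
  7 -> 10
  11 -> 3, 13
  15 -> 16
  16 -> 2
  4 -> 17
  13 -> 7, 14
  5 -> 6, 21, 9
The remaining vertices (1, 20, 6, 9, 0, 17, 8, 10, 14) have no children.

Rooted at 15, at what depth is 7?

Path from 15 to 7: 15–16–2–18–11–13–7, which has 6 edges.

6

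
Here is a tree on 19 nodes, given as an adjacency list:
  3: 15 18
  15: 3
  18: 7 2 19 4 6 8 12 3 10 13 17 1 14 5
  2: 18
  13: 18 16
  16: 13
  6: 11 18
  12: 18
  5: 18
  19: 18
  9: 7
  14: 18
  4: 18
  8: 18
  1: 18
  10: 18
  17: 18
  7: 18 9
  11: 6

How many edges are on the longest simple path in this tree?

4

A longest path is 15 – 3 – 18 – 13 – 16, with 4 edges.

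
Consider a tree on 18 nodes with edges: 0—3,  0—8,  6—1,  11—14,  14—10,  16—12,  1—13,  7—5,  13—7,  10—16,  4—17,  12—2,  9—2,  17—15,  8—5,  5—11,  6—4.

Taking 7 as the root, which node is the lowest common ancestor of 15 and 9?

7

Path 15→root: 15 17 4 6 1 13 7; path 9→root: 9 2 12 16 10 14 11 5 7.
First common node: 7.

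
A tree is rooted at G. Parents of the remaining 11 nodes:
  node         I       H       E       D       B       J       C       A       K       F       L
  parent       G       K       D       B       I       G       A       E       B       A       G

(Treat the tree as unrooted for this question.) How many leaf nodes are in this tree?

The leaves are C, F, H, J, L.
That is 5 leaves.

5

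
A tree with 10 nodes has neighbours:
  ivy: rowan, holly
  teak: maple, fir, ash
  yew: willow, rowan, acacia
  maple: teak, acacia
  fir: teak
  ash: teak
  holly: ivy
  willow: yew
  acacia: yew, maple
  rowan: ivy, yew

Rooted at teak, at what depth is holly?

6

teak–maple–acacia–yew–rowan–ivy–holly — 6 edges.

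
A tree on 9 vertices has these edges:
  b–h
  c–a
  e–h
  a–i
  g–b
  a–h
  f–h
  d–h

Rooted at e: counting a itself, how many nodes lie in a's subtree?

3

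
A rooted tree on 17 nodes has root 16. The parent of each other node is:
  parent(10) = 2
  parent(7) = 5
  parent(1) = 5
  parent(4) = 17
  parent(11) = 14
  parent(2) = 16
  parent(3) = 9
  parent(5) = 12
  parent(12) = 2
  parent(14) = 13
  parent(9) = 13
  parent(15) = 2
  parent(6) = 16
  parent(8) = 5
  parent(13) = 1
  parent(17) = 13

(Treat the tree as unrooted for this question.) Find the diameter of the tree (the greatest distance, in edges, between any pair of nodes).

8

A longest path is 6 – 16 – 2 – 12 – 5 – 1 – 13 – 17 – 4, with 8 edges.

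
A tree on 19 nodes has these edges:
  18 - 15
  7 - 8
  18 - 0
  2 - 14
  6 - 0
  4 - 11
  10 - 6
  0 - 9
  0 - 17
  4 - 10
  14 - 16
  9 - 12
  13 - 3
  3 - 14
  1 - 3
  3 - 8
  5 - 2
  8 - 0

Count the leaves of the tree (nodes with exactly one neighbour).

9

The leaves are 1, 5, 7, 11, 12, 13, 15, 16, 17.
That is 9 leaves.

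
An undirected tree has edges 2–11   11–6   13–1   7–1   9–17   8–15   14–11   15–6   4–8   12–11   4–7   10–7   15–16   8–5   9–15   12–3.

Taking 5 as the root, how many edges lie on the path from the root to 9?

Climbing from 9 to the root: 9–15–8–5. That's 3 steps.

3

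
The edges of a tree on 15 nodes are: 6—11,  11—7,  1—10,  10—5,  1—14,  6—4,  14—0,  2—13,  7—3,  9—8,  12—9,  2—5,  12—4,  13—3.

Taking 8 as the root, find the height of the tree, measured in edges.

14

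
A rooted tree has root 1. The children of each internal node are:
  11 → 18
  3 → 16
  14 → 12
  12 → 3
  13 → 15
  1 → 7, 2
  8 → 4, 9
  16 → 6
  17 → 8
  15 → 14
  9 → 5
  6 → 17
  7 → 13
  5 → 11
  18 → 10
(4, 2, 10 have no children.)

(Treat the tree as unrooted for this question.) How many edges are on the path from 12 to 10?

10

The path is 12–3–16–6–17–8–9–5–11–18–10, which has 10 edges.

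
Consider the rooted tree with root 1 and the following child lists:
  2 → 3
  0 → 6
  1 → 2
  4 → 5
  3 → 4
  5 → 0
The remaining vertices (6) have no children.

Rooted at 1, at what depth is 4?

3

Path from 1 to 4: 1–2–3–4, which has 3 edges.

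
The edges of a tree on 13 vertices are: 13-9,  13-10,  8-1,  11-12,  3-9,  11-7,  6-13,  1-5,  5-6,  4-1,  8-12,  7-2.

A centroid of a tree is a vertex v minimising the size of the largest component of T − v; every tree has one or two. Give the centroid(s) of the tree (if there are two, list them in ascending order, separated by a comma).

1

Removing 1 splits the tree into components of sizes 6, 5, 1; the largest is 6 ≤ ⌊13/2⌋ = 6.
Every other node leaves some component of size > 6, so the centroid is unique.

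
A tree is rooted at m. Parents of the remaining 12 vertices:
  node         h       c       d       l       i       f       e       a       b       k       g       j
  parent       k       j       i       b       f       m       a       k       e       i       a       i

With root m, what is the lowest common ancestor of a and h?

k

Ancestors of a (toward the root): a, k, i, f, m.
Ancestors of h: h, k, i, f, m.
The deepest node appearing in both lists is k.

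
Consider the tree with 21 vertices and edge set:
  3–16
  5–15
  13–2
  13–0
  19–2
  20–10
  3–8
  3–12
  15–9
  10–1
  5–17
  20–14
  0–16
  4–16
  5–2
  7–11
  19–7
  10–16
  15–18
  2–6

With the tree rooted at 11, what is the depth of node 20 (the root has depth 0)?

8

11 → 7 → 19 → 2 → 13 → 0 → 16 → 10 → 20 — 8 edges.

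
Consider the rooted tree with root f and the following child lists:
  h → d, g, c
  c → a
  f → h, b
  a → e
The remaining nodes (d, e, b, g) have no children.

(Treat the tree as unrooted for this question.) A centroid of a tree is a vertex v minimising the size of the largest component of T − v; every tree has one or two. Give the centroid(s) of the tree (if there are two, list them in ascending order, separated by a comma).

Removing h splits the tree into components of sizes 3, 2, 1, 1; the largest is 3 ≤ ⌊8/2⌋ = 4.
Every other node leaves some component of size > 4, so the centroid is unique.

h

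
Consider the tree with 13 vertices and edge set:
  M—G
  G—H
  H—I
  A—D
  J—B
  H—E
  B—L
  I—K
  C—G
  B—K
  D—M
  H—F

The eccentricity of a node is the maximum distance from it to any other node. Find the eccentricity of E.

5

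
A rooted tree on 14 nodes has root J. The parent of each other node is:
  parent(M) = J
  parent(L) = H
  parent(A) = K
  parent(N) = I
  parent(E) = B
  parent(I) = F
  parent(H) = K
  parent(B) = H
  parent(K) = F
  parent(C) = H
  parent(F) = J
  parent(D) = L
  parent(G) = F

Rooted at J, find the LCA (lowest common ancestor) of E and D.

E's ancestor chain is E, B, H, K, F, J and D's is D, L, H, K, F, J; they first meet at H.

H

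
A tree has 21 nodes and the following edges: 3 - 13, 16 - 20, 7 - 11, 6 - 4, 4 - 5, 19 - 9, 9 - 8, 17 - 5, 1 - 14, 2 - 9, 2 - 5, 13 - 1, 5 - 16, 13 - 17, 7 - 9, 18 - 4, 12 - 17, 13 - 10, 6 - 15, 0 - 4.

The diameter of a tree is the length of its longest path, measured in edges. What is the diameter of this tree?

BFS from 14 reaches 11 last, at distance 8; BFS from 11 confirms no node is farther.
Path: 14–1–13–17–5–2–9–7–11.

8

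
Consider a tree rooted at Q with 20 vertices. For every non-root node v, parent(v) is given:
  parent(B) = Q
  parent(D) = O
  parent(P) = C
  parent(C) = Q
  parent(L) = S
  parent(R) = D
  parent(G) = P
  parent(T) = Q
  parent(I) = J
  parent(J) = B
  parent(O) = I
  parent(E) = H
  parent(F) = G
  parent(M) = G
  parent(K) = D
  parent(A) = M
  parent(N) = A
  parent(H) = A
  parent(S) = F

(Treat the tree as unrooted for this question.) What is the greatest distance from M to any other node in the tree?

10

The node farthest from M is R (K also at distance 10), via M-G-P-C-Q-B-J-I-O-D-R — 10 edges.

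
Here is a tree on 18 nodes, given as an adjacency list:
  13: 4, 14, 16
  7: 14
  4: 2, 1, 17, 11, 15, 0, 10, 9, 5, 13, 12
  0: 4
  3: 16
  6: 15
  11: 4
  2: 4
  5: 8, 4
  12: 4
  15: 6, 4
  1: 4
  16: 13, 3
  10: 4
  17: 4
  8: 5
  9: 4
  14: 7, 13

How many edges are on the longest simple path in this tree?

A longest path is 7 - 14 - 13 - 4 - 5 - 8, with 5 edges.

5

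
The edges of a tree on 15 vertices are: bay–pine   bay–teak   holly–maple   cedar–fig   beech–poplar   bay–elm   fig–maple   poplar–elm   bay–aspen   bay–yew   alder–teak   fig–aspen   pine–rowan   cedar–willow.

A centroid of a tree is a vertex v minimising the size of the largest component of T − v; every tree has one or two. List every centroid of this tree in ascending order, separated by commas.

bay

If bay is removed the pieces have sizes 6, 3, 2, 2, 1, all ≤ ⌊15/2⌋ = 7.
No neighbour of bay does as well, so bay is the unique centroid.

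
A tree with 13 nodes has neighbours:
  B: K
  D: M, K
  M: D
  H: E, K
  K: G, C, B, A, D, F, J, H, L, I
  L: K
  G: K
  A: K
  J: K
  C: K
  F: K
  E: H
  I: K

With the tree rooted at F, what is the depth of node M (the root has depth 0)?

3

F – K – D – M — 3 edges.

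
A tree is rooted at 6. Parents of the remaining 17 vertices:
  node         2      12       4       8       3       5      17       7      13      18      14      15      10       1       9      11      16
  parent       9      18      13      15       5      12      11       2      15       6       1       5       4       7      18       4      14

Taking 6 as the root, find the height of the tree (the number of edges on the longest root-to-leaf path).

A deepest node is 17, reached by 6 – 18 – 12 – 5 – 15 – 13 – 4 – 11 – 17.
That path has 8 edges, so the height is 8.

8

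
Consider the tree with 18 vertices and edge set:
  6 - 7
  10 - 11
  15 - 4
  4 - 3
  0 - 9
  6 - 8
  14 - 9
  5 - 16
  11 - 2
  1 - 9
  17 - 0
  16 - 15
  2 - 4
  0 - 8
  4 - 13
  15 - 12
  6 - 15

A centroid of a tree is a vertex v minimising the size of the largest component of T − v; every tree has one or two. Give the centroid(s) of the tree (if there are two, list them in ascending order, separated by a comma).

15

If 15 is removed the pieces have sizes 8, 6, 2, 1, all ≤ ⌊18/2⌋ = 9.
Every other node leaves some component of size > 9, so the centroid is unique.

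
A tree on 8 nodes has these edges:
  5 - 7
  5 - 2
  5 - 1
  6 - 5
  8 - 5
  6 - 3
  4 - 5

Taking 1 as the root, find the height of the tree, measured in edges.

A deepest node is 3, reached by 1 → 5 → 6 → 3.
That path has 3 edges, so the height is 3.

3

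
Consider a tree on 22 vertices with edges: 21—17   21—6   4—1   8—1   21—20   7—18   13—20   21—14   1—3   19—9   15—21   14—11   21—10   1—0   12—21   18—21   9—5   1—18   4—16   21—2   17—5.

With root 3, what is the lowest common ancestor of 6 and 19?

Path 6→root: 6 21 18 1 3; path 19→root: 19 9 5 17 21 18 1 3.
First common node: 21.

21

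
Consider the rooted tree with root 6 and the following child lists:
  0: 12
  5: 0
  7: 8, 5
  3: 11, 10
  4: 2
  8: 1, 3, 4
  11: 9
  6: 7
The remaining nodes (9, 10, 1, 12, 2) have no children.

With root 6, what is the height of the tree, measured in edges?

9 sits deepest: 6 → 7 → 8 → 3 → 11 → 9 — 5 edges from the root.

5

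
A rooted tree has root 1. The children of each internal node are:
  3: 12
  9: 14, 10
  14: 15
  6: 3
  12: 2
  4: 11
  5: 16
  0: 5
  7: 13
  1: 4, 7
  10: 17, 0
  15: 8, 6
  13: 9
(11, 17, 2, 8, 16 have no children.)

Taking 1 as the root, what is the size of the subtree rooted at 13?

14

13's subtree: {13, 9, 14, 10, 15, 17, 0, 6, 8, 5, 3, 16, 12, 2}, size 14.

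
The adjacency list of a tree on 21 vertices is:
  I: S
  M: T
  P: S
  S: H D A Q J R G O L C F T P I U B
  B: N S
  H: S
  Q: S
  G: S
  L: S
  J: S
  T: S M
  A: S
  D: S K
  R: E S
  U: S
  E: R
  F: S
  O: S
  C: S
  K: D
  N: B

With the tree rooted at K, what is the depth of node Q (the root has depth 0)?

K–D–S–Q — 3 edges.

3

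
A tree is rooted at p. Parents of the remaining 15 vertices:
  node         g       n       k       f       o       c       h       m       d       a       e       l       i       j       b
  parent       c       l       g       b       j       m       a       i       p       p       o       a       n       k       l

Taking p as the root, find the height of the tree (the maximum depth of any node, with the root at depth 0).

11

e sits deepest: p – a – l – n – i – m – c – g – k – j – o – e — 11 edges from the root.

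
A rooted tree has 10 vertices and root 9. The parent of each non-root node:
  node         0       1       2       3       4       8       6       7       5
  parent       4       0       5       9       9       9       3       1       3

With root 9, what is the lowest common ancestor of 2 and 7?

9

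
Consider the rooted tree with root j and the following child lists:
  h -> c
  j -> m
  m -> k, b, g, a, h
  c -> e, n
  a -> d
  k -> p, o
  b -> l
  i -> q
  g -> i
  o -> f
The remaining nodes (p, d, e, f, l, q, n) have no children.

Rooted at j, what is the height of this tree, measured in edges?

The longest root-to-leaf path is j–m–h–c–n (4 edges).

4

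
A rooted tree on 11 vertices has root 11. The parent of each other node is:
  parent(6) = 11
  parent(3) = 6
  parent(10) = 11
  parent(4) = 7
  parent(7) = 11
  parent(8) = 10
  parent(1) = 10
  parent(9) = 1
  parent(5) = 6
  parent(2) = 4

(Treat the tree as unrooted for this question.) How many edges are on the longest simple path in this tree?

Starting from 9, a farthest node is 2 at distance 6.
One longest path: 9-1-10-11-7-4-2.
So the diameter is 6.

6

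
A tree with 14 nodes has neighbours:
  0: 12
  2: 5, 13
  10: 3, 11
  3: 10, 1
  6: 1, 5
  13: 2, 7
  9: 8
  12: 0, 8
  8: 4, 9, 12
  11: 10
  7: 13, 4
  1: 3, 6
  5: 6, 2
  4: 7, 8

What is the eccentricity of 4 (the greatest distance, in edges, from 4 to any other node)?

9

Distances from 4 peak at 9, attained at 11.
4 – 7 – 13 – 2 – 5 – 6 – 1 – 3 – 10 – 11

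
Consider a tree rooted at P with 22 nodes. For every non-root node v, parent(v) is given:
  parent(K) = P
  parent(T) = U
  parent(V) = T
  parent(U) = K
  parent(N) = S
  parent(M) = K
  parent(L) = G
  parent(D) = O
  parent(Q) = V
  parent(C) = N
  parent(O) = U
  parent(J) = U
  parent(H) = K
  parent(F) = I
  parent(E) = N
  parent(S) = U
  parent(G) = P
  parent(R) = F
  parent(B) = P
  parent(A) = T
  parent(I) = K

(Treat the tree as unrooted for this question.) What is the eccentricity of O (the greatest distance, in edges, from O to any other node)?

The node farthest from O is R (L also at distance 5), via O – U – K – I – F – R — 5 edges.

5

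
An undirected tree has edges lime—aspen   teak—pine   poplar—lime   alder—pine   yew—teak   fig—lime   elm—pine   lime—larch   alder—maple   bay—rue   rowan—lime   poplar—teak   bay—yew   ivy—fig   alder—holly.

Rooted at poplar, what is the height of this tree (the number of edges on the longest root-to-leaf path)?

4

The longest root-to-leaf path is poplar-teak-pine-alder-maple (4 edges).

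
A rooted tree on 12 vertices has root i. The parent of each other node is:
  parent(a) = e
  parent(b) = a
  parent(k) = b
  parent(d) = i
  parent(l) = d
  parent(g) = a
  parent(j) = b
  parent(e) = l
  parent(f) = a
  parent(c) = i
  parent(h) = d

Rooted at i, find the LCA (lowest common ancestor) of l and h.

d

Path l→root: l d i; path h→root: h d i.
First common node: d.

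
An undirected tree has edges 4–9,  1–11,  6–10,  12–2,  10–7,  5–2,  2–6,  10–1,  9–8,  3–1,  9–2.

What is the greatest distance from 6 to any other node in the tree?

3

Distances from 6 peak at 3, attained at 11 (3, 4, 8 also at distance 3).
6 – 10 – 1 – 11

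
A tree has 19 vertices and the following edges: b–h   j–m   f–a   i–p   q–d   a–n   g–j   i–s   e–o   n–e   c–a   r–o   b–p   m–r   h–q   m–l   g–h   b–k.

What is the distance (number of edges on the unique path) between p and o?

p–b–h–g–j–m–r–o: 7 edges.

7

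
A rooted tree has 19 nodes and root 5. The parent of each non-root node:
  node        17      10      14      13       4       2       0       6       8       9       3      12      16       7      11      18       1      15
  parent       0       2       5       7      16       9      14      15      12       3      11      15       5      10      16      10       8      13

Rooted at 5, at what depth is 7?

Path from 5 to 7: 5 – 16 – 11 – 3 – 9 – 2 – 10 – 7, which has 7 edges.

7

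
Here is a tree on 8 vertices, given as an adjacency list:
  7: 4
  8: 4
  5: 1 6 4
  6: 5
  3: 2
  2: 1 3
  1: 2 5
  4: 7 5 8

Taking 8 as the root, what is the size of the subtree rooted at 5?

5's subtree: {5, 1, 6, 2, 3}, size 5.

5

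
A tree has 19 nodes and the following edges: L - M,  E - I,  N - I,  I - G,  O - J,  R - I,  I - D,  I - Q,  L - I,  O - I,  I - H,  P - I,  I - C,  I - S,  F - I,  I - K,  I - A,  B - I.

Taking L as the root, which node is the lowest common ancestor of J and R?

I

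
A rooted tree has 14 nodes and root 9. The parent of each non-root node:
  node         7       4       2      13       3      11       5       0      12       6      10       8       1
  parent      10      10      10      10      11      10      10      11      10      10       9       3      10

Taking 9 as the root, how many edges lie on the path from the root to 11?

2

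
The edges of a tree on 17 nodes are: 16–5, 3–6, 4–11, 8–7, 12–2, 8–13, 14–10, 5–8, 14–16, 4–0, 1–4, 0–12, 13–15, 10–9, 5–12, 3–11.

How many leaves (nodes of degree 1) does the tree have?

The leaves are 1, 2, 6, 7, 9, 15.
That is 6 leaves.

6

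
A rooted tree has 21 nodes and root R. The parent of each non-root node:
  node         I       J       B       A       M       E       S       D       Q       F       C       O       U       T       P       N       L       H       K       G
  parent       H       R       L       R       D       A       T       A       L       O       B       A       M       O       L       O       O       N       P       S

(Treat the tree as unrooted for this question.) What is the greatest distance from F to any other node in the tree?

5

The node farthest from F is U, via F – O – A – D – M – U — 5 edges.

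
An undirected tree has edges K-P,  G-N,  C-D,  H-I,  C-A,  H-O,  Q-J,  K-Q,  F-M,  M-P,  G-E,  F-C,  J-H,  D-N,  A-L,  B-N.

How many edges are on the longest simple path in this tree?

12

A longest path is E – G – N – D – C – F – M – P – K – Q – J – H – I, with 12 edges.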